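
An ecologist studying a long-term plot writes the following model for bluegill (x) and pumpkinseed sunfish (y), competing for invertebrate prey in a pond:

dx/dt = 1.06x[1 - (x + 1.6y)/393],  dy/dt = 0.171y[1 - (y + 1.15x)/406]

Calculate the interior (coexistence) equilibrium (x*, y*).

x* ≈ 305, y* ≈ 54.7

Setting both brackets to zero gives the nullclines x + 1.6y = 393 and 1.15x + y = 406.
Substituting y = 406 - 1.15x into the first: x(1 - 1.6·1.15) = 393 - 1.6·406.
So x* = -257/-0.84 = 305, and then y* = 406 - 1.15·305 = 54.7.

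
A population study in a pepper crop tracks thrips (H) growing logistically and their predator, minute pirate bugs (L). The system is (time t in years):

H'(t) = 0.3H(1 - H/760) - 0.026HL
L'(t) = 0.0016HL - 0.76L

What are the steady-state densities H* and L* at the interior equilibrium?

From dL/dt = 0 with L > 0: 0.0016H* = 0.76, so H* = 475.
Substitute into dH/dt = 0: 0.3(1 - 475/760) = 0.026L*.
The bracket is 0.375, giving L* = 0.112/0.026 = 4.33.

H* ≈ 475, L* ≈ 4.33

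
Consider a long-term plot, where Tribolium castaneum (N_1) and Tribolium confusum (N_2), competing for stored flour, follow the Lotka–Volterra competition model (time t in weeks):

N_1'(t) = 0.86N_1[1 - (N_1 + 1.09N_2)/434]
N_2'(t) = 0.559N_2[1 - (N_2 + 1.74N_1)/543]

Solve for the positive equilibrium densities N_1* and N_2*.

N_1* ≈ 176, N_2* ≈ 237

Setting both brackets to zero gives the nullclines N_1 + 1.09N_2 = 434 and 1.74N_1 + N_2 = 543.
Substituting N_2 = 543 - 1.74N_1 into the first: N_1(1 - 1.09·1.74) = 434 - 1.09·543.
So N_1* = -158/-0.897 = 176, and then N_2* = 543 - 1.74·176 = 237.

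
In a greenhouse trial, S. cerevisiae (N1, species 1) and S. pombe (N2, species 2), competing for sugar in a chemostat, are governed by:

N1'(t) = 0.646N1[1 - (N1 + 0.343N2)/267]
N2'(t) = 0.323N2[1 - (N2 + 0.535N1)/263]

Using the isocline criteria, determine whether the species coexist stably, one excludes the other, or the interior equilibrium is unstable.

Compare the nullcline intercepts: K1/α12 = 267/0.343 = 778 > K2 = 263; K2/α21 = 263/0.535 = 492 > K1 = 267.
Since both inequalities hold, each species can invade when rare, so the interior equilibrium is stable.

stable coexistence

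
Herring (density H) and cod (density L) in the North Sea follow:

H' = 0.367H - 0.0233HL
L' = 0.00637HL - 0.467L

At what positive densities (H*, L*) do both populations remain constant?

Set dL/dt = 0 with L > 0: 0.00637H - 0.467 = 0, so H* = 0.467/0.00637 = 73.3.
Set dH/dt = 0 with H > 0: 0.367 - 0.0233L = 0, so L* = 0.367/0.0233 = 15.8.

H* ≈ 73.3, L* ≈ 15.8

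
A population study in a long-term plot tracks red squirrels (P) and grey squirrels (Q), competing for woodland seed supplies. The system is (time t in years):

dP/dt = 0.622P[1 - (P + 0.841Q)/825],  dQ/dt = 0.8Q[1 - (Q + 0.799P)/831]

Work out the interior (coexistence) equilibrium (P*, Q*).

P* ≈ 384, Q* ≈ 524

Setting both brackets to zero gives the nullclines P + 0.841Q = 825 and 0.799P + Q = 831.
Substituting Q = 831 - 0.799P into the first: P(1 - 0.841·0.799) = 825 - 0.841·831.
So P* = 126/0.328 = 384, and then Q* = 831 - 0.799·384 = 524.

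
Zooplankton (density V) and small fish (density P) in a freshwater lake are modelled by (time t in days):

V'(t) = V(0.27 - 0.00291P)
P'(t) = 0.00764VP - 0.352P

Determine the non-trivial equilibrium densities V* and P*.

Set dP/dt = 0 with P > 0: 0.00764V - 0.352 = 0, so V* = 0.352/0.00764 = 46.1.
Set dV/dt = 0 with V > 0: 0.27 - 0.00291P = 0, so P* = 0.27/0.00291 = 92.8.

V* ≈ 46.1, P* ≈ 92.8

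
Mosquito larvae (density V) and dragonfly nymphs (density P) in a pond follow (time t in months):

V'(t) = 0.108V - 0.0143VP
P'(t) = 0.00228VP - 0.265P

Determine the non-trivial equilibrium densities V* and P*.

V* ≈ 116, P* ≈ 7.55

Set dP/dt = 0 with P > 0: 0.00228V - 0.265 = 0, so V* = 0.265/0.00228 = 116.
Set dV/dt = 0 with V > 0: 0.108 - 0.0143P = 0, so P* = 0.108/0.0143 = 7.55.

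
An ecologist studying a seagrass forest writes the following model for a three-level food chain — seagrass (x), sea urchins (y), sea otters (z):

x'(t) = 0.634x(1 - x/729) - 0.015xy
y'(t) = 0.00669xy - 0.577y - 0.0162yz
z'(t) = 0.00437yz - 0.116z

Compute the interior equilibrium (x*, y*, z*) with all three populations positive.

From dz/dt = 0: 0.00437y* = 0.116, so y* = 26.5.
From dx/dt = 0: 0.634(1 - x*/729) = 0.015·26.5, giving x* = 729·(1 - 0.628) = 271.
From dy/dt = 0: 0.00669·271 - 0.577 = 0.0162z*, so z* = 1.24/0.0162 = 76.4.

x* ≈ 271, y* ≈ 26.5, z* ≈ 76.4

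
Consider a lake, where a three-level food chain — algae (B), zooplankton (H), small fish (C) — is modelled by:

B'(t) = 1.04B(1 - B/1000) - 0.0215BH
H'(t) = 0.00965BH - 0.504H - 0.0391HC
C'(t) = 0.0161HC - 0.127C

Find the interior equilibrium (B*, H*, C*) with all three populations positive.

From dC/dt = 0: 0.0161H* = 0.127, so H* = 7.89.
From dB/dt = 0: 1.04(1 - B*/1000) = 0.0215·7.89, giving B* = 1000·(1 - 0.163) = 837.
From dH/dt = 0: 0.00965·837 - 0.504 = 0.0391C*, so C* = 7.57/0.0391 = 194.

B* ≈ 837, H* ≈ 7.89, C* ≈ 194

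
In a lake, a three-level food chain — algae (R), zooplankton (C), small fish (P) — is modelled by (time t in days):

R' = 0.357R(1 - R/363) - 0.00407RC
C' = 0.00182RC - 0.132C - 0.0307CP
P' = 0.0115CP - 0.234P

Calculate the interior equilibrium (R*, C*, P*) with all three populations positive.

From dP/dt = 0: 0.0115C* = 0.234, so C* = 20.3.
From dR/dt = 0: 0.357(1 - R*/363) = 0.00407·20.3, giving R* = 363·(1 - 0.232) = 279.
From dC/dt = 0: 0.00182·279 - 0.132 = 0.0307P*, so P* = 0.375/0.0307 = 12.2.

R* ≈ 279, C* ≈ 20.3, P* ≈ 12.2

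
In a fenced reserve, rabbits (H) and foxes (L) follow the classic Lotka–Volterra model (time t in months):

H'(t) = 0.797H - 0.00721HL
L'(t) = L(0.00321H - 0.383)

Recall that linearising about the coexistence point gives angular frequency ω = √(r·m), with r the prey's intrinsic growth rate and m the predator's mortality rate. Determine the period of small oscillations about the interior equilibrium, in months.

T ≈ 11.4 months

Here r = 0.797 and m = 0.383, so r·m = 0.305.
ω = √0.305 = 0.552 per month, hence T = 2π/ω ≈ 11.4 months.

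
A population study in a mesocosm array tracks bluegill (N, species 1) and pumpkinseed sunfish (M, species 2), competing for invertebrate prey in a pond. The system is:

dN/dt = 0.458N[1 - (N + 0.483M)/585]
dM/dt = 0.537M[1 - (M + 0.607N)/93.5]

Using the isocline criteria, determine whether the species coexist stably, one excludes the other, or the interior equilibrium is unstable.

Compare the nullcline intercepts: K1/α12 = 585/0.483 = 1210 > K2 = 93.5; K2/α21 = 93.5/0.607 = 154 < K1 = 585.
Since the inequalities point opposite ways, species 1 can invade but species 2 cannot.

species 1 excludes species 2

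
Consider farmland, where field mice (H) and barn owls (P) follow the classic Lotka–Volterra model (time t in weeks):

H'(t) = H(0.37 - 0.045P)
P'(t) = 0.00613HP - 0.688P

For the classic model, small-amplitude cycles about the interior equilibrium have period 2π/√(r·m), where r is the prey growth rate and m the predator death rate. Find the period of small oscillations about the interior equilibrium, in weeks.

T ≈ 12.5 weeks

Here r = 0.37 and m = 0.688, so r·m = 0.255.
ω = √0.255 = 0.505 per week, hence T = 2π/ω ≈ 12.5 weeks.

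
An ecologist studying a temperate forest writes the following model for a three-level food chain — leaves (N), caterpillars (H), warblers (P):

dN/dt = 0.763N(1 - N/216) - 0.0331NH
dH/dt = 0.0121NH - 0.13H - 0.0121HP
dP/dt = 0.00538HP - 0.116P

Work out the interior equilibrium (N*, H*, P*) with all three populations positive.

From dP/dt = 0: 0.00538H* = 0.116, so H* = 21.6.
From dN/dt = 0: 0.763(1 - N*/216) = 0.0331·21.6, giving N* = 216·(1 - 0.935) = 14.
From dH/dt = 0: 0.0121·14 - 0.13 = 0.0121P*, so P* = 0.0389/0.0121 = 3.22.

N* ≈ 14, H* ≈ 21.6, P* ≈ 3.22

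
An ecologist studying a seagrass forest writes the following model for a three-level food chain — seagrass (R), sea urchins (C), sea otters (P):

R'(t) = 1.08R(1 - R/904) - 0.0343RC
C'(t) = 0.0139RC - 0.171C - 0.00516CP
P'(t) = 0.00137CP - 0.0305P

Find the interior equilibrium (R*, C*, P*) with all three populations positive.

From dP/dt = 0: 0.00137C* = 0.0305, so C* = 22.3.
From dR/dt = 0: 1.08(1 - R*/904) = 0.0343·22.3, giving R* = 904·(1 - 0.707) = 265.
From dC/dt = 0: 0.0139·265 - 0.171 = 0.00516P*, so P* = 3.51/0.00516 = 680.

R* ≈ 265, C* ≈ 22.3, P* ≈ 680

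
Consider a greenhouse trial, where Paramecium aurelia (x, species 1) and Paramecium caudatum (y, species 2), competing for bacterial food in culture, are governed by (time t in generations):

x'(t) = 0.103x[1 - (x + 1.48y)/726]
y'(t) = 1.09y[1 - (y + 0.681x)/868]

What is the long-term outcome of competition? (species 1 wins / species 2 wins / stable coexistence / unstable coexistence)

species 2 excludes species 1

Compare the nullcline intercepts: K1/α12 = 726/1.48 = 491 < K2 = 868; K2/α21 = 868/0.681 = 1270 > K1 = 726.
Since the inequalities point opposite ways, species 2 can invade but species 1 cannot.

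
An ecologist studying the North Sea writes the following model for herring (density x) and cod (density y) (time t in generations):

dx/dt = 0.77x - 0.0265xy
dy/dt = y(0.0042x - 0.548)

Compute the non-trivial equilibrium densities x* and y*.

Set dy/dt = 0 with y > 0: 0.0042x - 0.548 = 0, so x* = 0.548/0.0042 = 130.
Set dx/dt = 0 with x > 0: 0.77 - 0.0265y = 0, so y* = 0.77/0.0265 = 29.1.

x* ≈ 130, y* ≈ 29.1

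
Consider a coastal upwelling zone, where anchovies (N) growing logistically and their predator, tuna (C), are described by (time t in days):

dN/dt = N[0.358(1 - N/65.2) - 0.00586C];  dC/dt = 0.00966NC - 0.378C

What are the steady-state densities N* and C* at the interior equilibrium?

N* ≈ 39.1, C* ≈ 24.4

From dC/dt = 0 with C > 0: 0.00966N* = 0.378, so N* = 39.1.
Substitute into dN/dt = 0: 0.358(1 - 39.1/65.2) = 0.00586C*.
The bracket is 0.4, giving C* = 0.143/0.00586 = 24.4.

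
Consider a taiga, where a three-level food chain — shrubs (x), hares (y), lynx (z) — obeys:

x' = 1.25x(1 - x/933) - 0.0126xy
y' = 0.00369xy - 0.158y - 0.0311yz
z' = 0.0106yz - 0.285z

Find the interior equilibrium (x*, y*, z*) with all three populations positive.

From dz/dt = 0: 0.0106y* = 0.285, so y* = 26.9.
From dx/dt = 0: 1.25(1 - x*/933) = 0.0126·26.9, giving x* = 933·(1 - 0.271) = 680.
From dy/dt = 0: 0.00369·680 - 0.158 = 0.0311z*, so z* = 2.35/0.0311 = 75.6.

x* ≈ 680, y* ≈ 26.9, z* ≈ 75.6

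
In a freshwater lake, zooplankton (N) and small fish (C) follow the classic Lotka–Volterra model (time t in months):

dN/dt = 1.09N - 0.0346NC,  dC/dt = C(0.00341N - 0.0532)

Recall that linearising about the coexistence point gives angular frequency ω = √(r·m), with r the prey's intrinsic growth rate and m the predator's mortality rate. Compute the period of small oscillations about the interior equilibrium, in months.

T ≈ 26.1 months

Here r = 1.09 and m = 0.0532, so r·m = 0.058.
ω = √0.058 = 0.241 per month, hence T = 2π/ω ≈ 26.1 months.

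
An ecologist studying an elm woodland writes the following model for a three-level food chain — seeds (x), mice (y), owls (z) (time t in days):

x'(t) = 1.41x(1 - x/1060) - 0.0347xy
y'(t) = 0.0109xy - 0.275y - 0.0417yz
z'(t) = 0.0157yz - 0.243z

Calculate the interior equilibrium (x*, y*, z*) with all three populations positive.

x* ≈ 656, y* ≈ 15.5, z* ≈ 165

From dz/dt = 0: 0.0157y* = 0.243, so y* = 15.5.
From dx/dt = 0: 1.41(1 - x*/1060) = 0.0347·15.5, giving x* = 1060·(1 - 0.381) = 656.
From dy/dt = 0: 0.0109·656 - 0.275 = 0.0417z*, so z* = 6.88/0.0417 = 165.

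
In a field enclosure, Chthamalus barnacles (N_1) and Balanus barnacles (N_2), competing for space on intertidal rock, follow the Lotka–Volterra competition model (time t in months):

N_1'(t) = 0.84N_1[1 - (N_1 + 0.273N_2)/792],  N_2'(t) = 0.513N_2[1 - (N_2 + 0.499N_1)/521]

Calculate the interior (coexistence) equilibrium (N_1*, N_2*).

Setting both brackets to zero gives the nullclines N_1 + 0.273N_2 = 792 and 0.499N_1 + N_2 = 521.
Substituting N_2 = 521 - 0.499N_1 into the first: N_1(1 - 0.273·0.499) = 792 - 0.273·521.
So N_1* = 650/0.864 = 752, and then N_2* = 521 - 0.499·752 = 146.

N_1* ≈ 752, N_2* ≈ 146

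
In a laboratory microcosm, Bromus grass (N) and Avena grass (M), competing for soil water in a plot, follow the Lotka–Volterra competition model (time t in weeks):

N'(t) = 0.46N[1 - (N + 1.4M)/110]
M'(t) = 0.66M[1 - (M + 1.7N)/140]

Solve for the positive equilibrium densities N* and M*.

N* ≈ 62.3, M* ≈ 34.1

Setting both brackets to zero gives the nullclines N + 1.4M = 110 and 1.7N + M = 140.
Substituting M = 140 - 1.7N into the first: N(1 - 1.4·1.7) = 110 - 1.4·140.
So N* = -86/-1.38 = 62.3, and then M* = 140 - 1.7·62.3 = 34.1.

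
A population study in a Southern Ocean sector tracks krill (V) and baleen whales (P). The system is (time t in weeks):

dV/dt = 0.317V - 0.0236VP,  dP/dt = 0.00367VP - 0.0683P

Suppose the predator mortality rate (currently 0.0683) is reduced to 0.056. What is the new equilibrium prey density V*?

At the interior fixed point, setting dP/dt = 0 with P > 0 fixes V* = (predator death rate)/(VP coefficient) — independent of the other coefficients.
With the change, V* = 0.056/0.00367 = 15.3; it falls from 18.6.

V* ≈ 15.3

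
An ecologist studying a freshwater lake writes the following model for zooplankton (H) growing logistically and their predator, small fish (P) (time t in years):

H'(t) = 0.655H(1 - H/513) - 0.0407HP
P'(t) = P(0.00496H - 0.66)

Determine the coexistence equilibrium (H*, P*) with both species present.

From dP/dt = 0 with P > 0: 0.00496H* = 0.66, so H* = 133.
Substitute into dH/dt = 0: 0.655(1 - 133/513) = 0.0407P*.
The bracket is 0.741, giving P* = 0.485/0.0407 = 11.9.

H* ≈ 133, P* ≈ 11.9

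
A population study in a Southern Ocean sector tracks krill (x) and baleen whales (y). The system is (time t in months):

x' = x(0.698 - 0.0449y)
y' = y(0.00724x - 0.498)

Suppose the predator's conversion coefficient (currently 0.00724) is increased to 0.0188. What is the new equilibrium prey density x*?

At the interior fixed point, setting dy/dt = 0 with y > 0 fixes x* = (predator death rate)/(xy coefficient) — independent of the other coefficients.
With the change, x* = 0.498/0.0188 = 26.5; it falls from 68.8.

x* ≈ 26.5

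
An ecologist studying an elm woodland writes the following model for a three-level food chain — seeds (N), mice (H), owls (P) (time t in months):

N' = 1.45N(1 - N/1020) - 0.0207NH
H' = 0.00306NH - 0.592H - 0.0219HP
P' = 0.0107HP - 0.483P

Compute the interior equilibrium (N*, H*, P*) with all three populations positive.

From dP/dt = 0: 0.0107H* = 0.483, so H* = 45.1.
From dN/dt = 0: 1.45(1 - N*/1020) = 0.0207·45.1, giving N* = 1020·(1 - 0.644) = 363.
From dH/dt = 0: 0.00306·363 - 0.592 = 0.0219P*, so P* = 0.518/0.0219 = 23.6.

N* ≈ 363, H* ≈ 45.1, P* ≈ 23.6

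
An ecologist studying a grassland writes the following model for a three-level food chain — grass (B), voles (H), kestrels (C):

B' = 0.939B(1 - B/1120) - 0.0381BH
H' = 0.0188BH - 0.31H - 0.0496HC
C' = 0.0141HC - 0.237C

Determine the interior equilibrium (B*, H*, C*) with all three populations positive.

From dC/dt = 0: 0.0141H* = 0.237, so H* = 16.8.
From dB/dt = 0: 0.939(1 - B*/1120) = 0.0381·16.8, giving B* = 1120·(1 - 0.682) = 356.
From dH/dt = 0: 0.0188·356 - 0.31 = 0.0496C*, so C* = 6.39/0.0496 = 129.

B* ≈ 356, H* ≈ 16.8, C* ≈ 129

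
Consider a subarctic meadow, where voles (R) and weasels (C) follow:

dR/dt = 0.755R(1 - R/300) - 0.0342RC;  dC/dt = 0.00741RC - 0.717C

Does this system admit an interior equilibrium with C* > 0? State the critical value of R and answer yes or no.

Threshold R = 96.8; K > 96.8, so yes, the predator persists.

The predator equation gives dC/dt > 0 only when R > 0.717/0.00741 = 96.8.
Without the predator, R → K = 300. Since 300 > 96.8, the predator can invade and persist.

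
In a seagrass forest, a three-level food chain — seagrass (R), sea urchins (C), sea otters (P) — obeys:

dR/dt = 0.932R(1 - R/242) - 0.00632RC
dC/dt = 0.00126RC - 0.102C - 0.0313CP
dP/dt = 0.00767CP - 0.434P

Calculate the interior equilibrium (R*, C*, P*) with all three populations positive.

From dP/dt = 0: 0.00767C* = 0.434, so C* = 56.6.
From dR/dt = 0: 0.932(1 - R*/242) = 0.00632·56.6, giving R* = 242·(1 - 0.384) = 149.
From dC/dt = 0: 0.00126·149 - 0.102 = 0.0313P*, so P* = 0.0859/0.0313 = 2.75.

R* ≈ 149, C* ≈ 56.6, P* ≈ 2.75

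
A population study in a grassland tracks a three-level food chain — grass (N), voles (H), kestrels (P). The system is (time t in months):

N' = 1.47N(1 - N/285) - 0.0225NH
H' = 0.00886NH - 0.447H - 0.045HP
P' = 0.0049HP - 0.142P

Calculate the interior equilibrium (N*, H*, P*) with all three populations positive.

From dP/dt = 0: 0.0049H* = 0.142, so H* = 29.
From dN/dt = 0: 1.47(1 - N*/285) = 0.0225·29, giving N* = 285·(1 - 0.444) = 159.
From dH/dt = 0: 0.00886·159 - 0.447 = 0.045P*, so P* = 0.958/0.045 = 21.3.

N* ≈ 159, H* ≈ 29, P* ≈ 21.3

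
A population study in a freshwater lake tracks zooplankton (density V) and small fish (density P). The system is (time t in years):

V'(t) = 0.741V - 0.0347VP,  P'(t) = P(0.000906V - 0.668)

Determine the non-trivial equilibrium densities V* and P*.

V* ≈ 737, P* ≈ 21.4

Set dP/dt = 0 with P > 0: 0.000906V - 0.668 = 0, so V* = 0.668/0.000906 = 737.
Set dV/dt = 0 with V > 0: 0.741 - 0.0347P = 0, so P* = 0.741/0.0347 = 21.4.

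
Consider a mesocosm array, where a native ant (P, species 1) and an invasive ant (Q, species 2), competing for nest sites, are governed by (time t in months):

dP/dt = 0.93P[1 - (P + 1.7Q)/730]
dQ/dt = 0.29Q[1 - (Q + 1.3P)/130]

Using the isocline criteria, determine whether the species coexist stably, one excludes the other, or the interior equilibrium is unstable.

Compare the nullcline intercepts: K1/α12 = 730/1.7 = 429 > K2 = 130; K2/α21 = 130/1.3 = 100 < K1 = 730.
Since the inequalities point opposite ways, species 1 can invade but species 2 cannot.

species 1 excludes species 2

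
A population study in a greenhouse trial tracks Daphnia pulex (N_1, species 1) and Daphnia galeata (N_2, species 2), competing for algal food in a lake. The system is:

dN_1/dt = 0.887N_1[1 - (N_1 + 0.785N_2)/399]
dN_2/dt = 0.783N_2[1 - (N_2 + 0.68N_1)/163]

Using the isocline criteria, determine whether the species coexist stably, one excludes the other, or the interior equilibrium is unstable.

Compare the nullcline intercepts: K1/α12 = 399/0.785 = 508 > K2 = 163; K2/α21 = 163/0.68 = 240 < K1 = 399.
Since the inequalities point opposite ways, species 1 can invade but species 2 cannot.

species 1 excludes species 2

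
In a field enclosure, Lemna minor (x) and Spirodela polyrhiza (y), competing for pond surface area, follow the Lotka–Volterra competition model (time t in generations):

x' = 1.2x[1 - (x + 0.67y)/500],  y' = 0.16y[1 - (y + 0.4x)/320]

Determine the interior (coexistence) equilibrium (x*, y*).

Setting both brackets to zero gives the nullclines x + 0.67y = 500 and 0.4x + y = 320.
Substituting y = 320 - 0.4x into the first: x(1 - 0.67·0.4) = 500 - 0.67·320.
So x* = 286/0.732 = 390, and then y* = 320 - 0.4·390 = 164.

x* ≈ 390, y* ≈ 164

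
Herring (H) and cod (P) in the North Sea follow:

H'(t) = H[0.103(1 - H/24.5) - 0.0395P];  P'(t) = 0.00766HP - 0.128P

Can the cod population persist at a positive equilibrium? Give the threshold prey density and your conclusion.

The predator equation gives dP/dt > 0 only when H > 0.128/0.00766 = 16.7.
Without the predator, H → K = 24.5. Since 24.5 > 16.7, the predator can invade and persist.

Threshold H = 16.7; K > 16.7, so yes, the predator persists.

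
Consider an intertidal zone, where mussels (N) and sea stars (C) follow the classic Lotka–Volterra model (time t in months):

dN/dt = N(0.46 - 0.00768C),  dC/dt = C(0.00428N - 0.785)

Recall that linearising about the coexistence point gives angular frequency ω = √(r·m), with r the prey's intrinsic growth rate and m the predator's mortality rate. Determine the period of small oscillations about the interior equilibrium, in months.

Here r = 0.46 and m = 0.785, so r·m = 0.361.
ω = √0.361 = 0.601 per month, hence T = 2π/ω ≈ 10.5 months.

T ≈ 10.5 months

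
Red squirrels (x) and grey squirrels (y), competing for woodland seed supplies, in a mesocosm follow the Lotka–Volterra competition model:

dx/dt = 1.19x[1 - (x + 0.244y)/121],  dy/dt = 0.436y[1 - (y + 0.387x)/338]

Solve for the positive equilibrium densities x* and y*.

x* ≈ 42.5, y* ≈ 322

Setting both brackets to zero gives the nullclines x + 0.244y = 121 and 0.387x + y = 338.
Substituting y = 338 - 0.387x into the first: x(1 - 0.244·0.387) = 121 - 0.244·338.
So x* = 38.5/0.906 = 42.5, and then y* = 338 - 0.387·42.5 = 322.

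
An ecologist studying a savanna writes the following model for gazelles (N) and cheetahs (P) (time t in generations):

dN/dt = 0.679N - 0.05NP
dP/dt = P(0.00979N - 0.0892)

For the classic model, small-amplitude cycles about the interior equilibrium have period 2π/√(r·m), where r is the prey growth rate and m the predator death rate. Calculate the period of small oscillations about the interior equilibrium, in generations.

T ≈ 25.5 generations

Here r = 0.679 and m = 0.0892, so r·m = 0.0606.
ω = √0.0606 = 0.246 per generation, hence T = 2π/ω ≈ 25.5 generations.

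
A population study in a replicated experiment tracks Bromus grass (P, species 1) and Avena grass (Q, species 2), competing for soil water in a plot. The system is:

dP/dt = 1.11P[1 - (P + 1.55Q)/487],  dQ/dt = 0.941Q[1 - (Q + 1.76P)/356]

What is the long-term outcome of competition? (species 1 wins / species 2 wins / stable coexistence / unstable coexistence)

unstable coexistence (outcome depends on initial conditions)

Compare the nullcline intercepts: K1/α12 = 487/1.55 = 314 < K2 = 356; K2/α21 = 356/1.76 = 202 < K1 = 487.
Since both are reversed, neither can invade when rare; the interior point is a saddle.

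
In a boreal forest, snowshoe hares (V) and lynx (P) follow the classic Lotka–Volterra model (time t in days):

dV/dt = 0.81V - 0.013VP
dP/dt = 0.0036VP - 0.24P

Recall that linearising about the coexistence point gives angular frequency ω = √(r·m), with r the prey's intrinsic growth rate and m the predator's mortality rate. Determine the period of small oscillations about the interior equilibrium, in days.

Here r = 0.81 and m = 0.24, so r·m = 0.194.
ω = √0.194 = 0.441 per day, hence T = 2π/ω ≈ 14.3 days.

T ≈ 14.3 days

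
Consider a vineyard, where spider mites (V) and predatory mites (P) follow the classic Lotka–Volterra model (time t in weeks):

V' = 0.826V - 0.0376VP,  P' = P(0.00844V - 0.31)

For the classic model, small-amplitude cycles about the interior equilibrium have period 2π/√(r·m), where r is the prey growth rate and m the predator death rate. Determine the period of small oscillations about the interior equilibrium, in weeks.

T ≈ 12.4 weeks

Here r = 0.826 and m = 0.31, so r·m = 0.256.
ω = √0.256 = 0.506 per week, hence T = 2π/ω ≈ 12.4 weeks.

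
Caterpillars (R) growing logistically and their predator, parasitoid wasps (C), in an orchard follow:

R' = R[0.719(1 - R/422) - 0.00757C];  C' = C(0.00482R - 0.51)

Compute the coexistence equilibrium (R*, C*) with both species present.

R* ≈ 106, C* ≈ 71.2

From dC/dt = 0 with C > 0: 0.00482R* = 0.51, so R* = 106.
Substitute into dR/dt = 0: 0.719(1 - 106/422) = 0.00757C*.
The bracket is 0.749, giving C* = 0.539/0.00757 = 71.2.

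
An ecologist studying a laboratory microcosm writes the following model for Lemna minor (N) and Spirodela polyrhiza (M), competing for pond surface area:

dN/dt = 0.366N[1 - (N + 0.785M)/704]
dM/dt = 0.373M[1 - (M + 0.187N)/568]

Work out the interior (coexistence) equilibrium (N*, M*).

Setting both brackets to zero gives the nullclines N + 0.785M = 704 and 0.187N + M = 568.
Substituting M = 568 - 0.187N into the first: N(1 - 0.785·0.187) = 704 - 0.785·568.
So N* = 258/0.853 = 303, and then M* = 568 - 0.187·303 = 511.

N* ≈ 303, M* ≈ 511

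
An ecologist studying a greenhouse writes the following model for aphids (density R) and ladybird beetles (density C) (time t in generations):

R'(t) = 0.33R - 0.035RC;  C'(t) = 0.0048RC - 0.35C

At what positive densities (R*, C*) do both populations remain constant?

R* ≈ 72.9, C* ≈ 9.43

Set dC/dt = 0 with C > 0: 0.0048R - 0.35 = 0, so R* = 0.35/0.0048 = 72.9.
Set dR/dt = 0 with R > 0: 0.33 - 0.035C = 0, so C* = 0.33/0.035 = 9.43.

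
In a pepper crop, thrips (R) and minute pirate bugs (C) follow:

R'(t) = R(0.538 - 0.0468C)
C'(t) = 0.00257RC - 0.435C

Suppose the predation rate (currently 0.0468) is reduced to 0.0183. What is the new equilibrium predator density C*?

At the interior fixed point, setting dR/dt = 0 with R > 0 fixes C* = (prey growth rate)/(RC coefficient) — independent of the other coefficients.
With the change, C* = 0.538/0.0183 = 29.4; it rises from 11.5.

C* ≈ 29.4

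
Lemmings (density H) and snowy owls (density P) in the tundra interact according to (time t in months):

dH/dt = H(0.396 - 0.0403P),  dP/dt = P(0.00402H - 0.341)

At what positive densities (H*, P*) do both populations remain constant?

Set dP/dt = 0 with P > 0: 0.00402H - 0.341 = 0, so H* = 0.341/0.00402 = 84.8.
Set dH/dt = 0 with H > 0: 0.396 - 0.0403P = 0, so P* = 0.396/0.0403 = 9.83.

H* ≈ 84.8, P* ≈ 9.83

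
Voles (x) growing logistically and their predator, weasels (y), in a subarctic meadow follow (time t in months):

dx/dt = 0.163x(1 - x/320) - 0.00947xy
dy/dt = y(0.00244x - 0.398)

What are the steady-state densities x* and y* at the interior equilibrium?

From dy/dt = 0 with y > 0: 0.00244x* = 0.398, so x* = 163.
Substitute into dx/dt = 0: 0.163(1 - 163/320) = 0.00947y*.
The bracket is 0.49, giving y* = 0.0799/0.00947 = 8.44.

x* ≈ 163, y* ≈ 8.44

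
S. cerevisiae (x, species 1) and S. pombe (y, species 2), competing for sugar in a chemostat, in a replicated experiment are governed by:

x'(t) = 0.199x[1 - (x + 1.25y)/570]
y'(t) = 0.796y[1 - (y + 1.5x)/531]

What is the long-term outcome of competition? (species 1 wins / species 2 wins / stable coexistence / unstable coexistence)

Compare the nullcline intercepts: K1/α12 = 570/1.25 = 456 < K2 = 531; K2/α21 = 531/1.5 = 354 < K1 = 570.
Since both are reversed, neither can invade when rare; the interior point is a saddle.

unstable coexistence (outcome depends on initial conditions)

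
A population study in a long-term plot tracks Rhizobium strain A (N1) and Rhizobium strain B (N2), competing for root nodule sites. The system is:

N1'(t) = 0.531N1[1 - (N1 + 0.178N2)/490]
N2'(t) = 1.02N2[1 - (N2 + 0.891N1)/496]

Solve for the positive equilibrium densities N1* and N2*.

Setting both brackets to zero gives the nullclines N1 + 0.178N2 = 490 and 0.891N1 + N2 = 496.
Substituting N2 = 496 - 0.891N1 into the first: N1(1 - 0.178·0.891) = 490 - 0.178·496.
So N1* = 402/0.841 = 477, and then N2* = 496 - 0.891·477 = 70.6.

N1* ≈ 477, N2* ≈ 70.6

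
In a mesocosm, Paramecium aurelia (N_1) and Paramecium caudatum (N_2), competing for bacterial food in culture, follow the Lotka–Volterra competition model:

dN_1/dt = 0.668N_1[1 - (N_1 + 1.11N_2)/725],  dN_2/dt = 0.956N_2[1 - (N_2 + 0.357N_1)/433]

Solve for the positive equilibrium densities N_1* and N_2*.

Setting both brackets to zero gives the nullclines N_1 + 1.11N_2 = 725 and 0.357N_1 + N_2 = 433.
Substituting N_2 = 433 - 0.357N_1 into the first: N_1(1 - 1.11·0.357) = 725 - 1.11·433.
So N_1* = 244/0.604 = 405, and then N_2* = 433 - 0.357·405 = 288.

N_1* ≈ 405, N_2* ≈ 288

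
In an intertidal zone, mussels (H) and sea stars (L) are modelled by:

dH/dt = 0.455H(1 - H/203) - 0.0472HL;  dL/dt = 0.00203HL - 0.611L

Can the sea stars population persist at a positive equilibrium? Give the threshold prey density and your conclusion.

The predator equation gives dL/dt > 0 only when H > 0.611/0.00203 = 301.
Without the predator, H → K = 203. Since 203 < 301, the predator cannot invade.

Threshold H = 301; K < 301, so no, the predator goes extinct.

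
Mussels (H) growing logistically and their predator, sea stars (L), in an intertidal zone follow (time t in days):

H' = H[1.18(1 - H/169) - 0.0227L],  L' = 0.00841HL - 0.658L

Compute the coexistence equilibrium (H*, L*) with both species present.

From dL/dt = 0 with L > 0: 0.00841H* = 0.658, so H* = 78.2.
Substitute into dH/dt = 0: 1.18(1 - 78.2/169) = 0.0227L*.
The bracket is 0.537, giving L* = 0.634/0.0227 = 27.9.

H* ≈ 78.2, L* ≈ 27.9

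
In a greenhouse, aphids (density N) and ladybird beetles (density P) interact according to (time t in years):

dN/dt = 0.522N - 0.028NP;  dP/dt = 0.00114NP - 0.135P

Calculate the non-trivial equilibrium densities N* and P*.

N* ≈ 118, P* ≈ 18.6

Set dP/dt = 0 with P > 0: 0.00114N - 0.135 = 0, so N* = 0.135/0.00114 = 118.
Set dN/dt = 0 with N > 0: 0.522 - 0.028P = 0, so P* = 0.522/0.028 = 18.6.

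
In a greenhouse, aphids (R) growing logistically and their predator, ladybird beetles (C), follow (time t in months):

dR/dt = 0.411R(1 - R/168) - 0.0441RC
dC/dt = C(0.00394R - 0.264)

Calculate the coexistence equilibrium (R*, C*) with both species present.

From dC/dt = 0 with C > 0: 0.00394R* = 0.264, so R* = 67.
Substitute into dR/dt = 0: 0.411(1 - 67/168) = 0.0441C*.
The bracket is 0.601, giving C* = 0.247/0.0441 = 5.6.

R* ≈ 67, C* ≈ 5.6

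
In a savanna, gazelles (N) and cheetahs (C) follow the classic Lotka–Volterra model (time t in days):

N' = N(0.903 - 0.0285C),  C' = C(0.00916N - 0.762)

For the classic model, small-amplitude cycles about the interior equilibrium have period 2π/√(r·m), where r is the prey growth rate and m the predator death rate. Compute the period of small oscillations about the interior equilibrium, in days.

Here r = 0.903 and m = 0.762, so r·m = 0.688.
ω = √0.688 = 0.83 per day, hence T = 2π/ω ≈ 7.57 days.

T ≈ 7.57 days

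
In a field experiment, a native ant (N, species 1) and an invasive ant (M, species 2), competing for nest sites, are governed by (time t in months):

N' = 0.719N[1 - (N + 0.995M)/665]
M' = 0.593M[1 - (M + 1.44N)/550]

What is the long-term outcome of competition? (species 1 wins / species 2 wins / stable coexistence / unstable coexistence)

species 1 excludes species 2

Compare the nullcline intercepts: K1/α12 = 665/0.995 = 668 > K2 = 550; K2/α21 = 550/1.44 = 382 < K1 = 665.
Since the inequalities point opposite ways, species 1 can invade but species 2 cannot.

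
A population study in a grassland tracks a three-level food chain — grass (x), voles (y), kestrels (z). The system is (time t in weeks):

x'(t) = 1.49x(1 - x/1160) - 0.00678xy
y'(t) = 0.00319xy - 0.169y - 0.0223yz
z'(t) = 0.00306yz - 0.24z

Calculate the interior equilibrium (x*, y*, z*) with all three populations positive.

x* ≈ 746, y* ≈ 78.4, z* ≈ 99.1

From dz/dt = 0: 0.00306y* = 0.24, so y* = 78.4.
From dx/dt = 0: 1.49(1 - x*/1160) = 0.00678·78.4, giving x* = 1160·(1 - 0.357) = 746.
From dy/dt = 0: 0.00319·746 - 0.169 = 0.0223z*, so z* = 2.21/0.0223 = 99.1.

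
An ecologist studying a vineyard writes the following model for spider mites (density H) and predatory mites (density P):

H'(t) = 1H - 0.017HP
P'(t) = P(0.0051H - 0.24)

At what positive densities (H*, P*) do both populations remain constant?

Set dP/dt = 0 with P > 0: 0.0051H - 0.24 = 0, so H* = 0.24/0.0051 = 47.1.
Set dH/dt = 0 with H > 0: 1 - 0.017P = 0, so P* = 1/0.017 = 58.8.

H* ≈ 47.1, P* ≈ 58.8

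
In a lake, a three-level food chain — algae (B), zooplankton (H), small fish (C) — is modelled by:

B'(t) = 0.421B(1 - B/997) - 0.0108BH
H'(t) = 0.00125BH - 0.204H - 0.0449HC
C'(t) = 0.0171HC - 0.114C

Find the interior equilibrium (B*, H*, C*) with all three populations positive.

B* ≈ 826, H* ≈ 6.67, C* ≈ 18.5

From dC/dt = 0: 0.0171H* = 0.114, so H* = 6.67.
From dB/dt = 0: 0.421(1 - B*/997) = 0.0108·6.67, giving B* = 997·(1 - 0.171) = 826.
From dH/dt = 0: 0.00125·826 - 0.204 = 0.0449C*, so C* = 0.829/0.0449 = 18.5.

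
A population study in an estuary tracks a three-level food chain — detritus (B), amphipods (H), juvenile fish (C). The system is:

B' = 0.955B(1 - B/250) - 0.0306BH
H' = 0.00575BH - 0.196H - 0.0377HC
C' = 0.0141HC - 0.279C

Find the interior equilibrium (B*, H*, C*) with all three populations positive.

B* ≈ 91.5, H* ≈ 19.8, C* ≈ 8.76

From dC/dt = 0: 0.0141H* = 0.279, so H* = 19.8.
From dB/dt = 0: 0.955(1 - B*/250) = 0.0306·19.8, giving B* = 250·(1 - 0.634) = 91.5.
From dH/dt = 0: 0.00575·91.5 - 0.196 = 0.0377C*, so C* = 0.33/0.0377 = 8.76.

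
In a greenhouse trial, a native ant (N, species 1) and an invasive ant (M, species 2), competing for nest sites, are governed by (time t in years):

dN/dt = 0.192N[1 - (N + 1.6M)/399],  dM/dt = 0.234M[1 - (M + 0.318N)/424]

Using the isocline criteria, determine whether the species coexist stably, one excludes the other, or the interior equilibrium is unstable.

species 2 excludes species 1

Compare the nullcline intercepts: K1/α12 = 399/1.6 = 249 < K2 = 424; K2/α21 = 424/0.318 = 1330 > K1 = 399.
Since the inequalities point opposite ways, species 2 can invade but species 1 cannot.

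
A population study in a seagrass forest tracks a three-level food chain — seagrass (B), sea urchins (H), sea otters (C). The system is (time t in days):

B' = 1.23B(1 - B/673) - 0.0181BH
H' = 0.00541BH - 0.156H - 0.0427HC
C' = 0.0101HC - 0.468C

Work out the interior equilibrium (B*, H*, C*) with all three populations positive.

From dC/dt = 0: 0.0101H* = 0.468, so H* = 46.3.
From dB/dt = 0: 1.23(1 - B*/673) = 0.0181·46.3, giving B* = 673·(1 - 0.682) = 214.
From dH/dt = 0: 0.00541·214 - 0.156 = 0.0427C*, so C* = 1/0.0427 = 23.5.

B* ≈ 214, H* ≈ 46.3, C* ≈ 23.5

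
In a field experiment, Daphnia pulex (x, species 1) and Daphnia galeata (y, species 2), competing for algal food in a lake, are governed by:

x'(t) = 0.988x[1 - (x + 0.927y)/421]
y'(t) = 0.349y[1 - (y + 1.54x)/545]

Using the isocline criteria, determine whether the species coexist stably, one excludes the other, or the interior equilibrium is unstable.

Compare the nullcline intercepts: K1/α12 = 421/0.927 = 454 < K2 = 545; K2/α21 = 545/1.54 = 354 < K1 = 421.
Since both are reversed, neither can invade when rare; the interior point is a saddle.

unstable coexistence (outcome depends on initial conditions)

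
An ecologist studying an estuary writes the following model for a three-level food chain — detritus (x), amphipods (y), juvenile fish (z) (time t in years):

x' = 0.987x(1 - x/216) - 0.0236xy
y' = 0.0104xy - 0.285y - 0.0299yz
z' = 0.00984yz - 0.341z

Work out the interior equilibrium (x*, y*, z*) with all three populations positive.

x* ≈ 37, y* ≈ 34.7, z* ≈ 3.34

From dz/dt = 0: 0.00984y* = 0.341, so y* = 34.7.
From dx/dt = 0: 0.987(1 - x*/216) = 0.0236·34.7, giving x* = 216·(1 - 0.829) = 37.
From dy/dt = 0: 0.0104·37 - 0.285 = 0.0299z*, so z* = 0.1/0.0299 = 3.34.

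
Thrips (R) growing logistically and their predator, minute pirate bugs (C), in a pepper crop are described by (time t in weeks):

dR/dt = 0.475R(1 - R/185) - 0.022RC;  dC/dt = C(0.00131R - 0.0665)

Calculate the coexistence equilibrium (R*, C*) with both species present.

R* ≈ 50.8, C* ≈ 15.7

From dC/dt = 0 with C > 0: 0.00131R* = 0.0665, so R* = 50.8.
Substitute into dR/dt = 0: 0.475(1 - 50.8/185) = 0.022C*.
The bracket is 0.726, giving C* = 0.345/0.022 = 15.7.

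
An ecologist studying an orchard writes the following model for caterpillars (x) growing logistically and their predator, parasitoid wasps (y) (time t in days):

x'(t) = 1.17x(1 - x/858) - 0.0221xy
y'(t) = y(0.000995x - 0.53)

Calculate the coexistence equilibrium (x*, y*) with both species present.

From dy/dt = 0 with y > 0: 0.000995x* = 0.53, so x* = 533.
Substitute into dx/dt = 0: 1.17(1 - 533/858) = 0.0221y*.
The bracket is 0.379, giving y* = 0.444/0.0221 = 20.1.

x* ≈ 533, y* ≈ 20.1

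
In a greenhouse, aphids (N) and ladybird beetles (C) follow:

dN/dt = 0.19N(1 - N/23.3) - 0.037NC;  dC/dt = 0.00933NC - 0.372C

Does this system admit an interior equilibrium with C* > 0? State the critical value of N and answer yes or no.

Threshold N = 39.9; K < 39.9, so no, the predator goes extinct.

The predator equation gives dC/dt > 0 only when N > 0.372/0.00933 = 39.9.
Without the predator, N → K = 23.3. Since 23.3 < 39.9, the predator cannot invade.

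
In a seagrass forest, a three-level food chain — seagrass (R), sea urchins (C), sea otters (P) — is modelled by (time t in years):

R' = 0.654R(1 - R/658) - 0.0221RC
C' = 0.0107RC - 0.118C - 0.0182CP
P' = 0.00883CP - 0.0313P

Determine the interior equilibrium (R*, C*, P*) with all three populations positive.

From dP/dt = 0: 0.00883C* = 0.0313, so C* = 3.54.
From dR/dt = 0: 0.654(1 - R*/658) = 0.0221·3.54, giving R* = 658·(1 - 0.12) = 579.
From dC/dt = 0: 0.0107·579 - 0.118 = 0.0182P*, so P* = 6.08/0.0182 = 334.

R* ≈ 579, C* ≈ 3.54, P* ≈ 334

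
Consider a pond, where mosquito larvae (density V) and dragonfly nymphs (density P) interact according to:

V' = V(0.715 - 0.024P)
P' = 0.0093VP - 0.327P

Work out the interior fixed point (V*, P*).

V* ≈ 35.2, P* ≈ 29.8

Set dP/dt = 0 with P > 0: 0.0093V - 0.327 = 0, so V* = 0.327/0.0093 = 35.2.
Set dV/dt = 0 with V > 0: 0.715 - 0.024P = 0, so P* = 0.715/0.024 = 29.8.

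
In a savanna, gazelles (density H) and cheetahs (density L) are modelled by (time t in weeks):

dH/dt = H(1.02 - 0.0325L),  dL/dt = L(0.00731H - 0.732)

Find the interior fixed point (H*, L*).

Set dL/dt = 0 with L > 0: 0.00731H - 0.732 = 0, so H* = 0.732/0.00731 = 100.
Set dH/dt = 0 with H > 0: 1.02 - 0.0325L = 0, so L* = 1.02/0.0325 = 31.4.

H* ≈ 100, L* ≈ 31.4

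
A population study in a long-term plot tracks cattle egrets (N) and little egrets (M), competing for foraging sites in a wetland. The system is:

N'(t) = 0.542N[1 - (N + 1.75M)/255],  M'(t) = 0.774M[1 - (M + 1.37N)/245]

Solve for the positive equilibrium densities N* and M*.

Setting both brackets to zero gives the nullclines N + 1.75M = 255 and 1.37N + M = 245.
Substituting M = 245 - 1.37N into the first: N(1 - 1.75·1.37) = 255 - 1.75·245.
So N* = -174/-1.4 = 124, and then M* = 245 - 1.37·124 = 74.7.

N* ≈ 124, M* ≈ 74.7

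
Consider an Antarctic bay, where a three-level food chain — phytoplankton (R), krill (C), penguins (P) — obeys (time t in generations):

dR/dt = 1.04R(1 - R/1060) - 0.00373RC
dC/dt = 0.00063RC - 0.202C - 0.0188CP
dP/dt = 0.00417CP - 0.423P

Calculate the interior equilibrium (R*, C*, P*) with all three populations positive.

From dP/dt = 0: 0.00417C* = 0.423, so C* = 101.
From dR/dt = 0: 1.04(1 - R*/1060) = 0.00373·101, giving R* = 1060·(1 - 0.364) = 674.
From dC/dt = 0: 0.00063·674 - 0.202 = 0.0188P*, so P* = 0.223/0.0188 = 11.9.

R* ≈ 674, C* ≈ 101, P* ≈ 11.9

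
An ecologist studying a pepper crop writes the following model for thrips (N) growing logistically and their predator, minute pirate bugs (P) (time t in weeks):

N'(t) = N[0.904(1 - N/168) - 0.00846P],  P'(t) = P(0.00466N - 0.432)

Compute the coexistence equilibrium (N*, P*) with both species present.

From dP/dt = 0 with P > 0: 0.00466N* = 0.432, so N* = 92.7.
Substitute into dN/dt = 0: 0.904(1 - 92.7/168) = 0.00846P*.
The bracket is 0.448, giving P* = 0.405/0.00846 = 47.9.

N* ≈ 92.7, P* ≈ 47.9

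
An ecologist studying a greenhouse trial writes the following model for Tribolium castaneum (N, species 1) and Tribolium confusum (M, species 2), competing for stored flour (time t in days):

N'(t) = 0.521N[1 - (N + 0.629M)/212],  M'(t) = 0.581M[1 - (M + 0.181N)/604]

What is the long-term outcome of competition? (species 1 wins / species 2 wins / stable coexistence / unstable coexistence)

species 2 excludes species 1

Compare the nullcline intercepts: K1/α12 = 212/0.629 = 337 < K2 = 604; K2/α21 = 604/0.181 = 3340 > K1 = 212.
Since the inequalities point opposite ways, species 2 can invade but species 1 cannot.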